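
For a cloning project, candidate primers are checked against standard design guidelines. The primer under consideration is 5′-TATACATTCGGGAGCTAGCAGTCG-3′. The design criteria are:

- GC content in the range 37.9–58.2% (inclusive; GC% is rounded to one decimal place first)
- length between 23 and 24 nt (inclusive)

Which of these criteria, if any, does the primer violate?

Base counts: A=6, T=6, G=7, C=5 (length 24).
GC content: GC 12/24 = 50.0% ✓
length: length 24 ✓

Meets all criteria.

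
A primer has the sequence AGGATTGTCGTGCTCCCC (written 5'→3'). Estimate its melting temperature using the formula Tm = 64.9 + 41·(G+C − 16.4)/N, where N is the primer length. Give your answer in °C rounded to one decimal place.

52.6°C

Base counts: A=2, T=5, G=5, C=6; G+C = 11, N = 18.
Tm = 64.9 + 41·(11 − 16.4)/18 = 64.9 + -221.40/18 = 52.6°C.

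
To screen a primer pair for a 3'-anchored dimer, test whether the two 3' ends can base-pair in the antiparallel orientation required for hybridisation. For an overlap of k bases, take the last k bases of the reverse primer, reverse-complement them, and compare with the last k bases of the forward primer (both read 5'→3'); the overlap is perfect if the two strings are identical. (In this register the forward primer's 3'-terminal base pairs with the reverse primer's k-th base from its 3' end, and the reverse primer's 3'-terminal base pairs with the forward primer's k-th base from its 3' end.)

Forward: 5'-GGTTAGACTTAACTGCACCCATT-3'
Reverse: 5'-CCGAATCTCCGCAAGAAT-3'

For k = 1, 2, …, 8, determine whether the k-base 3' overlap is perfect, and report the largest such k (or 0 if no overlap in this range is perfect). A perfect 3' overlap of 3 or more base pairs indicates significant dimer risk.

Last 8 bases (5'→3') — forward …CACCCATT, reverse …GCAAGAAT.
Reverse complement of the reverse primer's last 8 bases: ATTCTTGC; its first k bases are the reverse complement of the reverse primer's last k bases, so a perfect k-base overlap needs the forward primer's last k bases to equal them.
Comparing (forward last k vs required): k=1: T vs A ✗; k=2: TT vs AT ✗; k=3: ATT vs ATT ✓; k=4: CATT vs ATTC ✗; k=5: CCATT vs ATTCT ✗; k=6: CCCATT vs ATTCTT ✗; k=7: ACCCATT vs ATTCTTG ✗; k=8: CACCCATT vs ATTCTTGC ✗.
Only k = 3 is perfect, so the longest perfect 3' overlap is 3.

Longest perfect overlap: 3 complementary base pairs; significant dimer risk (threshold 3).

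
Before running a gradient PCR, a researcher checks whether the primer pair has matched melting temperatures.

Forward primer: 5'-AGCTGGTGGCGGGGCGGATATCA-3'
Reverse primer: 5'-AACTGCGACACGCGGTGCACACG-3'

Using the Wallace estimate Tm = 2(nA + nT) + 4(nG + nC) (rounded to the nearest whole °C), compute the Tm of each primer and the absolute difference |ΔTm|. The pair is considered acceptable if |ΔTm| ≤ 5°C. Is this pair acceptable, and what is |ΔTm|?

Forward: A=4 T=4 G=11 C=4 → Tm = 2·8 + 4·15 = 76°C.
Reverse: A=6 T=2 G=7 C=8 → Tm = 2·8 + 4·15 = 76°C.
|ΔTm| = |76 − 76| = 0°C, ≤ 5°C.

|ΔTm| = 0°C; the pair is acceptable.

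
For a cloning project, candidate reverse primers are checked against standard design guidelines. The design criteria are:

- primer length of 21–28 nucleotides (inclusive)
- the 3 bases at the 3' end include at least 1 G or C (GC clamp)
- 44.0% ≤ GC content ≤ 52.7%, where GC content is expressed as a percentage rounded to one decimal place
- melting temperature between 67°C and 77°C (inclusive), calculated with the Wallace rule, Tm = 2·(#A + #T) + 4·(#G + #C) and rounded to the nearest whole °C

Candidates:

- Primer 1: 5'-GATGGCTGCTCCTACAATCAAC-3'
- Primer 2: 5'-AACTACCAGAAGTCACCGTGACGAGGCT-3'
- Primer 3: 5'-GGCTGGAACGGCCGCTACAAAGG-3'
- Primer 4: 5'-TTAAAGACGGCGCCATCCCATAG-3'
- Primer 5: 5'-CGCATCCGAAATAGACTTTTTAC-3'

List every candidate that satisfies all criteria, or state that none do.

Primer 4 only.

Primer 1 (22 nt, A=6 T=5 G=4 C=7): length 22 ✓; 3' end AAC has 1 G/C ✓; GC 11/22 = 50.0% ✓; Tm = 2·11 + 4·11 = 66°C, outside 67–77°C ✗ — fails.
Primer 2 (28 nt, A=9 T=4 G=7 C=8): length 28 ✓; 3' end GCT has 2 G/C ✓; GC 15/28 = 53.6%, outside 44.0–52.7% ✗; Tm = 2·13 + 4·15 = 86°C, outside 67–77°C ✗ — fails.
Primer 3 (23 nt, A=6 T=2 G=9 C=6): length 23 ✓; 3' end AGG has 2 G/C ✓; GC 15/23 = 65.2%, outside 44.0–52.7% ✗; Tm = 2·8 + 4·15 = 76°C ✓ — fails.
Primer 4 (23 nt, A=7 T=4 G=5 C=7): length 23 ✓; 3' end TAG has 1 G/C ✓; GC 12/23 = 52.2% ✓; Tm = 2·11 + 4·12 = 70°C ✓ — passes.
Primer 5 (23 nt, A=7 T=7 G=3 C=6): length 23 ✓; 3' end TAC has 1 G/C ✓; GC 9/23 = 39.1%, outside 44.0–52.7% ✗; Tm = 2·14 + 4·9 = 64°C, outside 67–77°C ✗ — fails.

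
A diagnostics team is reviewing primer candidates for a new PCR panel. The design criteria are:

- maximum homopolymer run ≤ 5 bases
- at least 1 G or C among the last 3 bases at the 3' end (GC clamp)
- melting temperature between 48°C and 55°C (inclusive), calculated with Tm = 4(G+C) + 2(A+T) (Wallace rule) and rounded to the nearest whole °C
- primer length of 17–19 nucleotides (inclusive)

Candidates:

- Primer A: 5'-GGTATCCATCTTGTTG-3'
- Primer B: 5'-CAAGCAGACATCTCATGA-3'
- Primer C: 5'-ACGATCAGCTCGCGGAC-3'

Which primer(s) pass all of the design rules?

Primer A (16 nt, A=2 T=7 G=4 C=3): longest run = 2 ✓; 3' end TTG has 1 G/C ✓; Tm = 2·9 + 4·7 = 46°C, outside 48–55°C ✗; length 16, outside 17–19 ✗ — fails.
Primer B (18 nt, A=7 T=3 G=3 C=5): longest run = 2 ✓; 3' end TGA has 1 G/C ✓; Tm = 2·10 + 4·8 = 52°C ✓; length 18 ✓ — passes.
Primer C (17 nt, A=4 T=2 G=5 C=6): longest run = 2 ✓; 3' end GAC has 2 G/C ✓; Tm = 2·6 + 4·11 = 56°C, outside 48–55°C ✗; length 17 ✓ — fails.

Primer B only.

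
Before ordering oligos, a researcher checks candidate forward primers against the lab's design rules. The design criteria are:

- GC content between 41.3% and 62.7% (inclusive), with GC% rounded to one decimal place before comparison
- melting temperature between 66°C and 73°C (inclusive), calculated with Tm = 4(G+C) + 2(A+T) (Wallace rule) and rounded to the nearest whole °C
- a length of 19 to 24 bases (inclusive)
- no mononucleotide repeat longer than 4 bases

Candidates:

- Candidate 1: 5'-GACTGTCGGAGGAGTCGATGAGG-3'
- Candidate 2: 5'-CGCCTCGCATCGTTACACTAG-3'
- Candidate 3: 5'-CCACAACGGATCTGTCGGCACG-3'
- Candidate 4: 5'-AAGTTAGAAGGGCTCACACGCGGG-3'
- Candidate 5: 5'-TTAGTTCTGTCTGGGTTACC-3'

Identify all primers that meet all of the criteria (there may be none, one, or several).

Candidate 1 (23 nt, A=5 T=4 G=11 C=3): GC 14/23 = 60.9% ✓; Tm = 2·9 + 4·14 = 74°C, outside 66–73°C ✗; length 23 ✓; longest run = 2 ✓ — fails.
Candidate 2 (21 nt, A=4 T=5 G=4 C=8): GC 12/21 = 57.1% ✓; Tm = 2·9 + 4·12 = 66°C ✓; length 21 ✓; longest run = 2 ✓ — passes.
Candidate 3 (22 nt, A=5 T=3 G=6 C=8): GC 14/22 = 63.6%, outside 41.3–62.7% ✗; Tm = 2·8 + 4·14 = 72°C ✓; length 22 ✓; longest run = 2 ✓ — fails.
Candidate 4 (24 nt, A=7 T=3 G=9 C=5): GC 14/24 = 58.3% ✓; Tm = 2·10 + 4·14 = 76°C, outside 66–73°C ✗; length 24 ✓; longest run = 3 ✓ — fails.
Candidate 5 (20 nt, A=2 T=9 G=5 C=4): GC 9/20 = 45.0% ✓; Tm = 2·11 + 4·9 = 58°C, outside 66–73°C ✗; length 20 ✓; longest run = 3 ✓ — fails.

Candidate 2 only.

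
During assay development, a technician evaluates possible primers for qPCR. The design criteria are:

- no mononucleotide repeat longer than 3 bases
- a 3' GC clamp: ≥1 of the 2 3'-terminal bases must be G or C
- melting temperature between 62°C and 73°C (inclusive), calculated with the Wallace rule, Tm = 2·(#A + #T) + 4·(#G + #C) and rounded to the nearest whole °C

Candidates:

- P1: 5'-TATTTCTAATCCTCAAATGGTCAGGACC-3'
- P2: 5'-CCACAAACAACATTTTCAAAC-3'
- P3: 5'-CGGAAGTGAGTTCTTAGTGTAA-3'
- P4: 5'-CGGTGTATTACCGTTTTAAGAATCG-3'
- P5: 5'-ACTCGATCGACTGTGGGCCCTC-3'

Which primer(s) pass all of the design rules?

P1 (28 nt, A=8 T=9 G=4 C=7): longest run = 3 ✓; 3' end CC has 2 G/C ✓; Tm = 2·17 + 4·11 = 78°C, outside 62–73°C ✗ — fails.
P2 (21 nt, A=10 T=4 G=0 C=7): longest run = 4, exceeds 3 ✗; 3' end AC has 1 G/C ✓; Tm = 2·14 + 4·7 = 56°C, outside 62–73°C ✗ — fails.
P3 (22 nt, A=6 T=7 G=7 C=2): longest run = 2 ✓; 3' end AA has 0 G/C, need ≥1 ✗; Tm = 2·13 + 4·9 = 62°C ✓ — fails.
P4 (25 nt, A=6 T=9 G=6 C=4): longest run = 4, exceeds 3 ✗; 3' end CG has 2 G/C ✓; Tm = 2·15 + 4·10 = 70°C ✓ — fails.
P5 (22 nt, A=3 T=5 G=6 C=8): longest run = 3 ✓; 3' end TC has 1 G/C ✓; Tm = 2·8 + 4·14 = 72°C ✓ — passes.

P5 only.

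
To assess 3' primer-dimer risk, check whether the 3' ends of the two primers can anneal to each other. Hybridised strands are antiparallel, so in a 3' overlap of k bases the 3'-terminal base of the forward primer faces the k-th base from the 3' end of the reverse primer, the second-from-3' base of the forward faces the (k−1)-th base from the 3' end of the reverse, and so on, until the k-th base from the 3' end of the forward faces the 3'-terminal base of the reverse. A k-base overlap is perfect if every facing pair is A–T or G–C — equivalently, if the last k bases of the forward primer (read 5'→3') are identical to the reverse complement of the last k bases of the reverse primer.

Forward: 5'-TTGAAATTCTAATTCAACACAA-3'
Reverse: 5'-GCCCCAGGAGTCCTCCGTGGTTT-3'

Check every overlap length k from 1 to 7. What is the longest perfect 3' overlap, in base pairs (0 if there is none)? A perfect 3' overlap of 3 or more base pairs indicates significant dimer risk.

Longest perfect overlap: 2 complementary base pairs; below the dimer-risk threshold (threshold 3).

Last 7 bases (5'→3') — forward …AACACAA, reverse …GTGGTTT.
Reverse complement of the reverse primer's last 7 bases: AAACCAC; its first k bases are the reverse complement of the reverse primer's last k bases, so a perfect k-base overlap needs the forward primer's last k bases to equal them.
Comparing (forward last k vs required): k=1: A vs A ✓; k=2: AA vs AA ✓; k=3: CAA vs AAA ✗; k=4: ACAA vs AAAC ✗; k=5: CACAA vs AAACC ✗; k=6: ACACAA vs AAACCA ✗; k=7: AACACAA vs AAACCAC ✗.
Perfect overlaps at k = 1, 2; the largest is 2.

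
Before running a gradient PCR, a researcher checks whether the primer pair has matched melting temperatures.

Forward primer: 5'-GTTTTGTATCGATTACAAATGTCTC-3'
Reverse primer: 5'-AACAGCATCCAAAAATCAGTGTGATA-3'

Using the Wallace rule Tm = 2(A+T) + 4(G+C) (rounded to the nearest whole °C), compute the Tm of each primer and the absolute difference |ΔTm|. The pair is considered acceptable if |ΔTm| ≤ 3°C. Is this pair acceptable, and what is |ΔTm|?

|ΔTm| = 4°C; the pair is not acceptable.

Forward: A=6 T=11 G=4 C=4 → Tm = 2·17 + 4·8 = 66°C.
Reverse: A=12 T=5 G=4 C=5 → Tm = 2·17 + 4·9 = 70°C.
|ΔTm| = |66 − 70| = 4°C, > 3°C.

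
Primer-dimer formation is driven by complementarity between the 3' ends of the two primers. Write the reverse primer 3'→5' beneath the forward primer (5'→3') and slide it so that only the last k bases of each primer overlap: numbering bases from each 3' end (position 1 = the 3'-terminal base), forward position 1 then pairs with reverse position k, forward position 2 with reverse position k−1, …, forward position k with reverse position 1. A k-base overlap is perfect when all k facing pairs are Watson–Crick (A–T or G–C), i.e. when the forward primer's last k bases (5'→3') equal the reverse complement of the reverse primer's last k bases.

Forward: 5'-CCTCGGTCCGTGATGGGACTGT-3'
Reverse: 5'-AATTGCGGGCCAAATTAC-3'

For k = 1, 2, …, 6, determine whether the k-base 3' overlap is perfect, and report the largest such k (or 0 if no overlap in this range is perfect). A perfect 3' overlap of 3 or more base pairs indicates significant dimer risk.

Last 6 bases (5'→3') — forward …GACTGT, reverse …AATTAC.
Reverse complement of the reverse primer's last 6 bases: GTAATT; its first k bases are the reverse complement of the reverse primer's last k bases, so a perfect k-base overlap needs the forward primer's last k bases to equal them.
Comparing (forward last k vs required): k=1: T vs G ✗; k=2: GT vs GT ✓; k=3: TGT vs GTA ✗; k=4: CTGT vs GTAA ✗; k=5: ACTGT vs GTAAT ✗; k=6: GACTGT vs GTAATT ✗.
Only k = 2 is perfect, so the longest perfect 3' overlap is 2.

Longest perfect overlap: 2 complementary base pairs; below the dimer-risk threshold (threshold 3).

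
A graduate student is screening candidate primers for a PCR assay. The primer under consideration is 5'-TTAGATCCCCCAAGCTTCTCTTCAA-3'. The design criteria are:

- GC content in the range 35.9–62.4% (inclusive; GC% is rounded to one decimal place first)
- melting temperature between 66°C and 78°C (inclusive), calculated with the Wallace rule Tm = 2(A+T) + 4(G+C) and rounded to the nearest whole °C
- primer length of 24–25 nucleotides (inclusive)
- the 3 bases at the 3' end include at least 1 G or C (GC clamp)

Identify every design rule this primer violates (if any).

Meets all criteria.

Base counts: A=6, T=8, G=2, C=9 (length 25).
GC content: GC 11/25 = 44.0% ✓
Tm: Tm = 2·14 + 4·11 = 72°C ✓
length: length 25 ✓
GC clamp: 3' end CAA has 1 G/C ✓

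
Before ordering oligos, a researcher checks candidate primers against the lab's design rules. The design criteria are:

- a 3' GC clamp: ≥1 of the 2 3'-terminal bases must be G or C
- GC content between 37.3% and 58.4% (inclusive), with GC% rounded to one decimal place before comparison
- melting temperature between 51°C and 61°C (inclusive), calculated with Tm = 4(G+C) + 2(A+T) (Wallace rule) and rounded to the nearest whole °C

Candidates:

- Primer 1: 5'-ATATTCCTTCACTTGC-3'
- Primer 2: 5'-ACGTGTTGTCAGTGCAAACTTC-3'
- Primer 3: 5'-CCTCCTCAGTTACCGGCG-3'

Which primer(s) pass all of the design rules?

None of the candidates satisfy all criteria.

Primer 1 (16 nt, A=3 T=7 G=1 C=5): 3' end GC has 2 G/C ✓; GC 6/16 = 37.5% ✓; Tm = 2·10 + 4·6 = 44°C, outside 51–61°C ✗ — fails.
Primer 2 (22 nt, A=5 T=7 G=5 C=5): 3' end TC has 1 G/C ✓; GC 10/22 = 45.5% ✓; Tm = 2·12 + 4·10 = 64°C, outside 51–61°C ✗ — fails.
Primer 3 (18 nt, A=2 T=4 G=4 C=8): 3' end CG has 2 G/C ✓; GC 12/18 = 66.7%, outside 37.3–58.4% ✗; Tm = 2·6 + 4·12 = 60°C ✓ — fails.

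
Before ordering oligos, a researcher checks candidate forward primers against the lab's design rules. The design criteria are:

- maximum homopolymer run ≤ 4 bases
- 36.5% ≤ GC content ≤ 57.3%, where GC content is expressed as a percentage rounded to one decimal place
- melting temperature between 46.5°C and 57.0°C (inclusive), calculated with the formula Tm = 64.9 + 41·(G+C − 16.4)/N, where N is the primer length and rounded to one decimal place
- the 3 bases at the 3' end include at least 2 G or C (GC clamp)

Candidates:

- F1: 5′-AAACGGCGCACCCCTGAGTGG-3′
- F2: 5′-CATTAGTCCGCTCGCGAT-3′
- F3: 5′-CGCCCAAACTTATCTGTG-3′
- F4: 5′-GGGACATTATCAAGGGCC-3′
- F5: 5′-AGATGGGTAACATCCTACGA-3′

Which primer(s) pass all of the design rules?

F1 (21 nt, A=5 T=2 G=7 C=7): longest run = 4 ✓; GC 14/21 = 66.7%, outside 36.5–57.3% ✗; Tm = 64.9 + 41·(14 − 16.4)/21 = 60.2°C, outside 46.5–57.0°C ✗; 3' end TGG has 2 G/C ✓ — fails.
F2 (18 nt, A=3 T=5 G=4 C=6): longest run = 2 ✓; GC 10/18 = 55.6% ✓; Tm = 64.9 + 41·(10 − 16.4)/18 = 50.3°C ✓; 3' end GAT has 1 G/C, need ≥2 ✗ — fails.
F3 (18 nt, A=4 T=5 G=3 C=6): longest run = 3 ✓; GC 9/18 = 50.0% ✓; Tm = 64.9 + 41·(9 − 16.4)/18 = 48.0°C ✓; 3' end GTG has 2 G/C ✓ — passes.
F4 (18 nt, A=5 T=3 G=6 C=4): longest run = 3 ✓; GC 10/18 = 55.6% ✓; Tm = 64.9 + 41·(10 − 16.4)/18 = 50.3°C ✓; 3' end GCC has 3 G/C ✓ — passes.
F5 (20 nt, A=7 T=4 G=5 C=4): longest run = 3 ✓; GC 9/20 = 45.0% ✓; Tm = 64.9 + 41·(9 − 16.4)/20 = 49.7°C ✓; 3' end CGA has 2 G/C ✓ — passes.

F3, F4 and F5.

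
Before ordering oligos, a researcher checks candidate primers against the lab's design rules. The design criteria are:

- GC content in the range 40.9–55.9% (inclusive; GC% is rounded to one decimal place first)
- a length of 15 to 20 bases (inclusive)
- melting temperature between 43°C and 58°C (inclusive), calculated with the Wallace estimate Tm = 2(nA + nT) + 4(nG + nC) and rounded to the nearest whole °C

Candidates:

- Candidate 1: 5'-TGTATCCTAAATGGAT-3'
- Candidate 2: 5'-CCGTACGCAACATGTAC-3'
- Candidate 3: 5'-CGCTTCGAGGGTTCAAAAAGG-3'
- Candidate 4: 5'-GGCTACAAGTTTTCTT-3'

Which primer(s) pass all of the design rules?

Candidate 2 only.

Candidate 1 (16 nt, A=5 T=6 G=3 C=2): GC 5/16 = 31.3%, outside 40.9–55.9% ✗; length 16 ✓; Tm = 2·11 + 4·5 = 42°C, outside 43–58°C ✗ — fails.
Candidate 2 (17 nt, A=5 T=3 G=3 C=6): GC 9/17 = 52.9% ✓; length 17 ✓; Tm = 2·8 + 4·9 = 52°C ✓ — passes.
Candidate 3 (21 nt, A=6 T=4 G=7 C=4): GC 11/21 = 52.4% ✓; length 21, outside 15–20 ✗; Tm = 2·10 + 4·11 = 64°C, outside 43–58°C ✗ — fails.
Candidate 4 (16 nt, A=3 T=7 G=3 C=3): GC 6/16 = 37.5%, outside 40.9–55.9% ✗; length 16 ✓; Tm = 2·10 + 4·6 = 44°C ✓ — fails.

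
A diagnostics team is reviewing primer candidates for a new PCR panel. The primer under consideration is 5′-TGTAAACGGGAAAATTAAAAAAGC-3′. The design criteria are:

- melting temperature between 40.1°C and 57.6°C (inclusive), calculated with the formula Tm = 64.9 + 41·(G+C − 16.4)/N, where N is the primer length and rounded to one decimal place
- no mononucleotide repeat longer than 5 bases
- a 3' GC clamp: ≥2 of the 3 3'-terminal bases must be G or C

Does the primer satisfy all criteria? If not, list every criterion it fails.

Base counts: A=13, T=4, G=5, C=2 (length 24).
Tm: Tm = 64.9 + 41·(7 − 16.4)/24 = 48.8°C ✓
homopolymer run: longest run = 6, exceeds 5 ✗
GC clamp: 3' end AGC has 2 G/C ✓

Fails: homopolymer run.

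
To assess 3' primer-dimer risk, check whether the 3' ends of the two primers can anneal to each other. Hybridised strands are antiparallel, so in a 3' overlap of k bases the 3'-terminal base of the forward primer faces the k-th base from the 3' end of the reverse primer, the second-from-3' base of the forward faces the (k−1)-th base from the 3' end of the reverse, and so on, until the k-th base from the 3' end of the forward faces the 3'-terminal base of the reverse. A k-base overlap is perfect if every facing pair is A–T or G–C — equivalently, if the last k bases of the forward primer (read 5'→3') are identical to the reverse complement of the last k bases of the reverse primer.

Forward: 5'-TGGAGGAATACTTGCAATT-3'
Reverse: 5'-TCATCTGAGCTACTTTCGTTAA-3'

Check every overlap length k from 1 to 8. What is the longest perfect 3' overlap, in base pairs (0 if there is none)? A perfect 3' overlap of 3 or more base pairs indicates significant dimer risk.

Last 8 bases (5'→3') — forward …TTGCAATT, reverse …TTCGTTAA.
Reverse complement of the reverse primer's last 8 bases: TTAACGAA; its first k bases are the reverse complement of the reverse primer's last k bases, so a perfect k-base overlap needs the forward primer's last k bases to equal them.
Comparing (forward last k vs required): k=1: T vs T ✓; k=2: TT vs TT ✓; k=3: ATT vs TTA ✗; k=4: AATT vs TTAA ✗; k=5: CAATT vs TTAAC ✗; k=6: GCAATT vs TTAACG ✗; k=7: TGCAATT vs TTAACGA ✗; k=8: TTGCAATT vs TTAACGAA ✗.
Perfect overlaps at k = 1, 2; the largest is 2.

Longest perfect overlap: 2 complementary base pairs; below the dimer-risk threshold (threshold 3).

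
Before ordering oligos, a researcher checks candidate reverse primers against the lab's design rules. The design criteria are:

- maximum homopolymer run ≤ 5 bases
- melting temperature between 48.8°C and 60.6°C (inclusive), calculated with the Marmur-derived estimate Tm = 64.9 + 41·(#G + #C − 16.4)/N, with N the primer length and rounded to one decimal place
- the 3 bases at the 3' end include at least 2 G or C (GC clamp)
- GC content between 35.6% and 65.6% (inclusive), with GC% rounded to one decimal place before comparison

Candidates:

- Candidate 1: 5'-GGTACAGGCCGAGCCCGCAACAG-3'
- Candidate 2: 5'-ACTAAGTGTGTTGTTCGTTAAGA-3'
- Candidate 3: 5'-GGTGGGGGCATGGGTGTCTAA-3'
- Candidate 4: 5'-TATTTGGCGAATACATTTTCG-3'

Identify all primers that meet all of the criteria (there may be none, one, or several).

Candidate 1 (23 nt, A=6 T=1 G=8 C=8): longest run = 3 ✓; Tm = 64.9 + 41·(16 − 16.4)/23 = 64.2°C, outside 48.8–60.6°C ✗; 3' end CAG has 2 G/C ✓; GC 16/23 = 69.6%, outside 35.6–65.6% ✗ — fails.
Candidate 2 (23 nt, A=6 T=9 G=6 C=2): longest run = 2 ✓; Tm = 64.9 + 41·(8 − 16.4)/23 = 49.9°C ✓; 3' end AGA has 1 G/C, need ≥2 ✗; GC 8/23 = 34.8%, outside 35.6–65.6% ✗ — fails.
Candidate 3 (21 nt, A=3 T=5 G=11 C=2): longest run = 5 ✓; Tm = 64.9 + 41·(13 − 16.4)/21 = 58.3°C ✓; 3' end TAA has 0 G/C, need ≥2 ✗; GC 13/21 = 61.9% ✓ — fails.
Candidate 4 (21 nt, A=5 T=9 G=4 C=3): longest run = 4 ✓; Tm = 64.9 + 41·(7 − 16.4)/21 = 46.5°C, outside 48.8–60.6°C ✗; 3' end TCG has 2 G/C ✓; GC 7/21 = 33.3%, outside 35.6–65.6% ✗ — fails.

None of the candidates satisfy all criteria.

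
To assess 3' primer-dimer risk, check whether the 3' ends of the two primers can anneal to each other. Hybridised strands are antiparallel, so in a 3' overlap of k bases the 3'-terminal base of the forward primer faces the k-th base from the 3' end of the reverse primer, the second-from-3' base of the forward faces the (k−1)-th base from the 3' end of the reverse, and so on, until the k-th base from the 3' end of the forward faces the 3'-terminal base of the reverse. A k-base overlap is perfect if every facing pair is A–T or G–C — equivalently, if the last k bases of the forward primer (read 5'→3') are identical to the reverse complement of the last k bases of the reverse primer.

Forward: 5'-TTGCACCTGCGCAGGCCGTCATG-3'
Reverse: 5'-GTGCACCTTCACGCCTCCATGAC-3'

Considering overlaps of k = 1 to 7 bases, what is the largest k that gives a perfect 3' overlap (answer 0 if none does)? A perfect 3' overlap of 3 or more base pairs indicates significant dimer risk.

Longest perfect overlap: 6 complementary base pairs; significant dimer risk (threshold 3).

Last 7 bases (5'→3') — forward …CGTCATG, reverse …CCATGAC.
Reverse complement of the reverse primer's last 7 bases: GTCATGG; its first k bases are the reverse complement of the reverse primer's last k bases, so a perfect k-base overlap needs the forward primer's last k bases to equal them.
Comparing (forward last k vs required): k=1: G vs G ✓; k=2: TG vs GT ✗; k=3: ATG vs GTC ✗; k=4: CATG vs GTCA ✗; k=5: TCATG vs GTCAT ✗; k=6: GTCATG vs GTCATG ✓; k=7: CGTCATG vs GTCATGG ✗.
Perfect overlaps at k = 1, 6; the largest is 6.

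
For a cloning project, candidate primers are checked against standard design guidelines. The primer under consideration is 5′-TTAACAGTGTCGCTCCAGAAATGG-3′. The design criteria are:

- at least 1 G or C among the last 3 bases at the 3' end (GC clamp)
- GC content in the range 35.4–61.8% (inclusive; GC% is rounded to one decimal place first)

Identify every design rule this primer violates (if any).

Meets all criteria.

Base counts: A=7, T=6, G=6, C=5 (length 24).
GC clamp: 3' end TGG has 2 G/C ✓
GC content: GC 11/24 = 45.8% ✓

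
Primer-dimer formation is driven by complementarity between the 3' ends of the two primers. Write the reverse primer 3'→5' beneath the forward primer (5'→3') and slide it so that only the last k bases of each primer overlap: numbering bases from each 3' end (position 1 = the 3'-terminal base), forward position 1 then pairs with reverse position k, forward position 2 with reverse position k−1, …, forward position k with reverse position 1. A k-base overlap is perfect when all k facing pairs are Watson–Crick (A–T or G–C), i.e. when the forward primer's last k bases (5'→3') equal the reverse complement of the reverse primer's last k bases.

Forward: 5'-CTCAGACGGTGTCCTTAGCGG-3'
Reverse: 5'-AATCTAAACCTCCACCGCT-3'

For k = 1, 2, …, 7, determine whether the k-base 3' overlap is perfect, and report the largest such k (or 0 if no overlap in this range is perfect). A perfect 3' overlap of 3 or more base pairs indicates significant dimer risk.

Longest perfect overlap: 5 complementary base pairs; significant dimer risk (threshold 3).

Last 7 bases (5'→3') — forward …TTAGCGG, reverse …CACCGCT.
Reverse complement of the reverse primer's last 7 bases: AGCGGTG; its first k bases are the reverse complement of the reverse primer's last k bases, so a perfect k-base overlap needs the forward primer's last k bases to equal them.
Comparing (forward last k vs required): k=1: G vs A ✗; k=2: GG vs AG ✗; k=3: CGG vs AGC ✗; k=4: GCGG vs AGCG ✗; k=5: AGCGG vs AGCGG ✓; k=6: TAGCGG vs AGCGGT ✗; k=7: TTAGCGG vs AGCGGTG ✗.
Only k = 5 is perfect, so the longest perfect 3' overlap is 5.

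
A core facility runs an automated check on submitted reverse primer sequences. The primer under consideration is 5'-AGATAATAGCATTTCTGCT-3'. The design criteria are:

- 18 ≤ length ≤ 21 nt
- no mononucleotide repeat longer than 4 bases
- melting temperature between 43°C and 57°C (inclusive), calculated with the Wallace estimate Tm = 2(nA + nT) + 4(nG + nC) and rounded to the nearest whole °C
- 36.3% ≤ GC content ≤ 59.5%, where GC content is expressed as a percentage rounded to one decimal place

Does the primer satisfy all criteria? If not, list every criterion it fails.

Base counts: A=6, T=7, G=3, C=3 (length 19).
length: length 19 ✓
homopolymer run: longest run = 3 ✓
Tm: Tm = 2·13 + 4·6 = 50°C ✓
GC content: GC 6/19 = 31.6%, outside 36.3–59.5% ✗

Fails: GC content.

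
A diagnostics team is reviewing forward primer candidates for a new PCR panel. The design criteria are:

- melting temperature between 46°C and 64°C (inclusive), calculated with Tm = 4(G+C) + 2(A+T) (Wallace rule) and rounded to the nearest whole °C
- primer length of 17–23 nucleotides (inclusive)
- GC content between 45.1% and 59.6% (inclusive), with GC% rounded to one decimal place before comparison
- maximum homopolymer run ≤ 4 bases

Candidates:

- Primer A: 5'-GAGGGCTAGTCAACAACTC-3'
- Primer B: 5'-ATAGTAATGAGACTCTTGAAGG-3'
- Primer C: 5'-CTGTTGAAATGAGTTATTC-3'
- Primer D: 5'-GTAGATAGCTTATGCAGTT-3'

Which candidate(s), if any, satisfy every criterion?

Primer A only.

Primer A (19 nt, A=6 T=3 G=5 C=5): Tm = 2·9 + 4·10 = 58°C ✓; length 19 ✓; GC 10/19 = 52.6% ✓; longest run = 3 ✓ — passes.
Primer B (22 nt, A=8 T=6 G=6 C=2): Tm = 2·14 + 4·8 = 60°C ✓; length 22 ✓; GC 8/22 = 36.4%, outside 45.1–59.6% ✗; longest run = 2 ✓ — fails.
Primer C (19 nt, A=5 T=8 G=4 C=2): Tm = 2·13 + 4·6 = 50°C ✓; length 19 ✓; GC 6/19 = 31.6%, outside 45.1–59.6% ✗; longest run = 3 ✓ — fails.
Primer D (19 nt, A=5 T=7 G=5 C=2): Tm = 2·12 + 4·7 = 52°C ✓; length 19 ✓; GC 7/19 = 36.8%, outside 45.1–59.6% ✗; longest run = 2 ✓ — fails.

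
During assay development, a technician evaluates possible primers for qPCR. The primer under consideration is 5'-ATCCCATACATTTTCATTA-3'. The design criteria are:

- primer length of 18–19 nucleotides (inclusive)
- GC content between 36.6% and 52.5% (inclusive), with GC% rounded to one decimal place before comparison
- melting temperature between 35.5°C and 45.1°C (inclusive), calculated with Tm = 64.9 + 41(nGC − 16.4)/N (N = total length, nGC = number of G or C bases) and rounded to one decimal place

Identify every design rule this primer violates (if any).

Base counts: A=6, T=8, G=0, C=5 (length 19).
length: length 19 ✓
GC content: GC 5/19 = 26.3%, outside 36.6–52.5% ✗
Tm: Tm = 64.9 + 41·(5 − 16.4)/19 = 40.3°C ✓

Fails: GC content.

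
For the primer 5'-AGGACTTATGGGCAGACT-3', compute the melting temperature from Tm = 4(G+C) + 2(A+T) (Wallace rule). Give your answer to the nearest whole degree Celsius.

Base counts: A=5, T=4, G=6, C=3 (length 18).
Tm = 2·(5+4) + 4·(6+3) = 2·9 + 4·9 = 18 + 36 = 54°C.

54°C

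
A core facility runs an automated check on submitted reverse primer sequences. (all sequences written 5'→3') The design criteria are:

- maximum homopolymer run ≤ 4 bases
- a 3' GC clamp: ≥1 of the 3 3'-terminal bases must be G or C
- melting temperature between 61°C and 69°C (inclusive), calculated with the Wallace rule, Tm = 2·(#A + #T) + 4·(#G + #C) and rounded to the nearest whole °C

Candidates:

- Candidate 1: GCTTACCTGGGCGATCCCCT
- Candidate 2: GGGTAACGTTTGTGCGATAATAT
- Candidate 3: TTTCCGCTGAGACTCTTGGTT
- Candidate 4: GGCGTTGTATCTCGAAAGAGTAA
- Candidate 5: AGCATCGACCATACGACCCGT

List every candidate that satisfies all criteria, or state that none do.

Candidate 1 (20 nt, A=2 T=5 G=5 C=8): longest run = 4 ✓; 3' end CCT has 2 G/C ✓; Tm = 2·7 + 4·13 = 66°C ✓ — passes.
Candidate 2 (23 nt, A=6 T=8 G=7 C=2): longest run = 3 ✓; 3' end TAT has 0 G/C, need ≥1 ✗; Tm = 2·14 + 4·9 = 64°C ✓ — fails.
Candidate 3 (21 nt, A=2 T=9 G=5 C=5): longest run = 3 ✓; 3' end GTT has 1 G/C ✓; Tm = 2·11 + 4·10 = 62°C ✓ — passes.
Candidate 4 (23 nt, A=7 T=6 G=7 C=3): longest run = 3 ✓; 3' end TAA has 0 G/C, need ≥1 ✗; Tm = 2·13 + 4·10 = 66°C ✓ — fails.
Candidate 5 (21 nt, A=6 T=3 G=4 C=8): longest run = 3 ✓; 3' end CGT has 2 G/C ✓; Tm = 2·9 + 4·12 = 66°C ✓ — passes.

Candidate 1, Candidate 3 and Candidate 5.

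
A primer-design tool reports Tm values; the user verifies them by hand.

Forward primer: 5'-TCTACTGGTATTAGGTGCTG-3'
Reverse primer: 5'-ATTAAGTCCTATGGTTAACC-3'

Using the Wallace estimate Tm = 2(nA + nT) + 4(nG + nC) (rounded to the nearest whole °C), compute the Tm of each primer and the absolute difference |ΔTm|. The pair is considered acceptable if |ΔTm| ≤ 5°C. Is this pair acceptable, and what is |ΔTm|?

Forward: A=3 T=8 G=6 C=3 → Tm = 2·11 + 4·9 = 58°C.
Reverse: A=6 T=7 G=3 C=4 → Tm = 2·13 + 4·7 = 54°C.
|ΔTm| = |58 − 54| = 4°C, ≤ 5°C.

|ΔTm| = 4°C; the pair is acceptable.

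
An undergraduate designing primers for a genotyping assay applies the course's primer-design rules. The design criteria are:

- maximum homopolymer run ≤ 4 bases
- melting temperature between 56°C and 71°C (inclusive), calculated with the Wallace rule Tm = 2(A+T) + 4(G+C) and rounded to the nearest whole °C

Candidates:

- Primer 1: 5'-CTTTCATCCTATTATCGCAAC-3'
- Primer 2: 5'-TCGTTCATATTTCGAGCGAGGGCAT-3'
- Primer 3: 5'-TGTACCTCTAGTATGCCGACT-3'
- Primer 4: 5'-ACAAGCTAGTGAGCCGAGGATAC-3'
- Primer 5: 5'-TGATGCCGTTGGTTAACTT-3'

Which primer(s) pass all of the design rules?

Primer 1 (21 nt, A=5 T=8 G=1 C=7): longest run = 3 ✓; Tm = 2·13 + 4·8 = 58°C ✓ — passes.
Primer 2 (25 nt, A=5 T=8 G=7 C=5): longest run = 3 ✓; Tm = 2·13 + 4·12 = 74°C, outside 56–71°C ✗ — fails.
Primer 3 (21 nt, A=4 T=7 G=4 C=6): longest run = 2 ✓; Tm = 2·11 + 4·10 = 62°C ✓ — passes.
Primer 4 (23 nt, A=8 T=3 G=7 C=5): longest run = 2 ✓; Tm = 2·11 + 4·12 = 70°C ✓ — passes.
Primer 5 (19 nt, A=3 T=8 G=5 C=3): longest run = 2 ✓; Tm = 2·11 + 4·8 = 54°C, outside 56–71°C ✗ — fails.

Primer 1, Primer 3 and Primer 4.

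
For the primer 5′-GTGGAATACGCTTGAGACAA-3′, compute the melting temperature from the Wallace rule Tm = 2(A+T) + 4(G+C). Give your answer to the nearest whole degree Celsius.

Base counts: A=7, T=4, G=6, C=3 (length 20).
Tm = 2·(7+4) + 4·(6+3) = 2·11 + 4·9 = 22 + 36 = 58°C.

58°C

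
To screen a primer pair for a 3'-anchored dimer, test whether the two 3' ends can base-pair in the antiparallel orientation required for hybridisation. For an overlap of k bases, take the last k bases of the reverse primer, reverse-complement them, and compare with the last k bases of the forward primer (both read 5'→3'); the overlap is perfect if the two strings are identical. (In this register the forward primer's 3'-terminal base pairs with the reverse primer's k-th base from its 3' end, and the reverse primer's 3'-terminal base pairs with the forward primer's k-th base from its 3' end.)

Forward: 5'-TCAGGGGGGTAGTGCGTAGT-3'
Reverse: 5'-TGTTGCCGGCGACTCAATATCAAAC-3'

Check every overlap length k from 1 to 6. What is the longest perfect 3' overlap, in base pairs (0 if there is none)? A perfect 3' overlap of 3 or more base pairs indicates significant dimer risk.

Longest perfect overlap: 2 complementary base pairs; below the dimer-risk threshold (threshold 3).

Last 6 bases (5'→3') — forward …CGTAGT, reverse …TCAAAC.
Reverse complement of the reverse primer's last 6 bases: GTTTGA; its first k bases are the reverse complement of the reverse primer's last k bases, so a perfect k-base overlap needs the forward primer's last k bases to equal them.
Comparing (forward last k vs required): k=1: T vs G ✗; k=2: GT vs GT ✓; k=3: AGT vs GTT ✗; k=4: TAGT vs GTTT ✗; k=5: GTAGT vs GTTTG ✗; k=6: CGTAGT vs GTTTGA ✗.
Only k = 2 is perfect, so the longest perfect 3' overlap is 2.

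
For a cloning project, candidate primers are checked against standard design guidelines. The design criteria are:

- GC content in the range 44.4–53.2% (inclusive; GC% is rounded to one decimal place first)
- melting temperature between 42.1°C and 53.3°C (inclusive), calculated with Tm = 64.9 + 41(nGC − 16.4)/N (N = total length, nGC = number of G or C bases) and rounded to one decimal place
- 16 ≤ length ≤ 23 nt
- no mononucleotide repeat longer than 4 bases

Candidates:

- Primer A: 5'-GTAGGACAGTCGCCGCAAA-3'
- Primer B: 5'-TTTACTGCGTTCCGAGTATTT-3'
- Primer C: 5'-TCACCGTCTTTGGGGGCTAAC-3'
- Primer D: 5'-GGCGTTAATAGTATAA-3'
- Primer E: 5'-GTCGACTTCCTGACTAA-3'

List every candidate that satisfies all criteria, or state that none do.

Primer E only.

Primer A (19 nt, A=6 T=2 G=6 C=5): GC 11/19 = 57.9%, outside 44.4–53.2% ✗; Tm = 64.9 + 41·(11 − 16.4)/19 = 53.2°C ✓; length 19 ✓; longest run = 3 ✓ — fails.
Primer B (21 nt, A=3 T=10 G=4 C=4): GC 8/21 = 38.1%, outside 44.4–53.2% ✗; Tm = 64.9 + 41·(8 − 16.4)/21 = 48.5°C ✓; length 21 ✓; longest run = 3 ✓ — fails.
Primer C (21 nt, A=3 T=6 G=6 C=6): GC 12/21 = 57.1%, outside 44.4–53.2% ✗; Tm = 64.9 + 41·(12 − 16.4)/21 = 56.3°C, outside 42.1–53.3°C ✗; length 21 ✓; longest run = 5, exceeds 4 ✗ — fails.
Primer D (16 nt, A=6 T=5 G=4 C=1): GC 5/16 = 31.3%, outside 44.4–53.2% ✗; Tm = 64.9 + 41·(5 − 16.4)/16 = 35.7°C, outside 42.1–53.3°C ✗; length 16 ✓; longest run = 2 ✓ — fails.
Primer E (17 nt, A=4 T=5 G=3 C=5): GC 8/17 = 47.1% ✓; Tm = 64.9 + 41·(8 − 16.4)/17 = 44.6°C ✓; length 17 ✓; longest run = 2 ✓ — passes.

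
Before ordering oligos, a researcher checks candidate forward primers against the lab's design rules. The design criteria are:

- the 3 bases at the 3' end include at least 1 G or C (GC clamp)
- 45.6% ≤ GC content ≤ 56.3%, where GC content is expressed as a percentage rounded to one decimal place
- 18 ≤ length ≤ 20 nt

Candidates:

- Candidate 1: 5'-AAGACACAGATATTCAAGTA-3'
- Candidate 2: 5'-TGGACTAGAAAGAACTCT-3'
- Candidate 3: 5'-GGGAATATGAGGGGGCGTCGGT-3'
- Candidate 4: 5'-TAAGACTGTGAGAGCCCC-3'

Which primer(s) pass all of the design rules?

Candidate 1 (20 nt, A=10 T=4 G=3 C=3): 3' end GTA has 1 G/C ✓; GC 6/20 = 30.0%, outside 45.6–56.3% ✗; length 20 ✓ — fails.
Candidate 2 (18 nt, A=7 T=4 G=4 C=3): 3' end TCT has 1 G/C ✓; GC 7/18 = 38.9%, outside 45.6–56.3% ✗; length 18 ✓ — fails.
Candidate 3 (22 nt, A=4 T=4 G=12 C=2): 3' end GGT has 2 G/C ✓; GC 14/22 = 63.6%, outside 45.6–56.3% ✗; length 22, outside 18–20 ✗ — fails.
Candidate 4 (18 nt, A=5 T=3 G=5 C=5): 3' end CCC has 3 G/C ✓; GC 10/18 = 55.6% ✓; length 18 ✓ — passes.

Candidate 4 only.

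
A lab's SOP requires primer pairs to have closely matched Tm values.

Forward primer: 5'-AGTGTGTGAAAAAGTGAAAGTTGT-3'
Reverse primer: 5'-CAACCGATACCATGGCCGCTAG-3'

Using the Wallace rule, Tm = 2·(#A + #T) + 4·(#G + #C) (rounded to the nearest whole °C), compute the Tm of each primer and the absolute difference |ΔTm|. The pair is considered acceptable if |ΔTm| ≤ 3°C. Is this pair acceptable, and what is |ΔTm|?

|ΔTm| = 6°C; the pair is not acceptable.

Forward: A=9 T=7 G=8 C=0 → Tm = 2·16 + 4·8 = 64°C.
Reverse: A=6 T=3 G=5 C=8 → Tm = 2·9 + 4·13 = 70°C.
|ΔTm| = |64 − 70| = 6°C, > 3°C.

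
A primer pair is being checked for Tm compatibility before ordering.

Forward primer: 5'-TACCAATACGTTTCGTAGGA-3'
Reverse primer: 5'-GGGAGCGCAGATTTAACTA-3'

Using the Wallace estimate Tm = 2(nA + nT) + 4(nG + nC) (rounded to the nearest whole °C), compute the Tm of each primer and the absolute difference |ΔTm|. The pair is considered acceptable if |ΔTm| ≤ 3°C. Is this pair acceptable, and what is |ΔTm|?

Forward: A=6 T=6 G=4 C=4 → Tm = 2·12 + 4·8 = 56°C.
Reverse: A=6 T=4 G=6 C=3 → Tm = 2·10 + 4·9 = 56°C.
|ΔTm| = |56 − 56| = 0°C, ≤ 3°C.

|ΔTm| = 0°C; the pair is acceptable.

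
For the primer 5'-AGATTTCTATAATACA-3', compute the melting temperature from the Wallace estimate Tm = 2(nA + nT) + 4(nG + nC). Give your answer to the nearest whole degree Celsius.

Base counts: A=7, T=6, G=1, C=2 (length 16).
Tm = 2·(7+6) + 4·(1+2) = 2·13 + 4·3 = 26 + 12 = 38°C.

38°C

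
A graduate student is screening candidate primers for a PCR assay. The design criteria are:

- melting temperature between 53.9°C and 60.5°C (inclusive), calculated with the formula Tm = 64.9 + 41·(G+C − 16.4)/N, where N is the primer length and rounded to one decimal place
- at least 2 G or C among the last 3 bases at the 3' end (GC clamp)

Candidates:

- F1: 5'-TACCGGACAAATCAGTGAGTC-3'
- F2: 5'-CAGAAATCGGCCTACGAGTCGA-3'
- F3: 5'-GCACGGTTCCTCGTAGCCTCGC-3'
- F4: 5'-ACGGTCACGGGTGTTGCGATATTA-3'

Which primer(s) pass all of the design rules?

F1 (21 nt, A=7 T=4 G=5 C=5): Tm = 64.9 + 41·(10 − 16.4)/21 = 52.4°C, outside 53.9–60.5°C ✗; 3' end GTC has 2 G/C ✓ — fails.
F2 (22 nt, A=7 T=3 G=6 C=6): Tm = 64.9 + 41·(12 − 16.4)/22 = 56.7°C ✓; 3' end CGA has 2 G/C ✓ — passes.
F3 (22 nt, A=2 T=5 G=6 C=9): Tm = 64.9 + 41·(15 − 16.4)/22 = 62.3°C, outside 53.9–60.5°C ✗; 3' end CGC has 3 G/C ✓ — fails.
F4 (24 nt, A=5 T=7 G=8 C=4): Tm = 64.9 + 41·(12 − 16.4)/24 = 57.4°C ✓; 3' end TTA has 0 G/C, need ≥2 ✗ — fails.

F2 only.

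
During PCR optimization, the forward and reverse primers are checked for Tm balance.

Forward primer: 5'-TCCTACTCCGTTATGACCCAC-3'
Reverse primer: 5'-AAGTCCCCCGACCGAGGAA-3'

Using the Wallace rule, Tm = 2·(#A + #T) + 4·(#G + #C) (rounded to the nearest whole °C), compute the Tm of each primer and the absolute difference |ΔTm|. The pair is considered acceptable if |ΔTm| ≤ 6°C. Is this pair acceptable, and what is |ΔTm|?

Forward: A=4 T=6 G=2 C=9 → Tm = 2·10 + 4·11 = 64°C.
Reverse: A=6 T=1 G=5 C=7 → Tm = 2·7 + 4·12 = 62°C.
|ΔTm| = |64 − 62| = 2°C, ≤ 6°C.

|ΔTm| = 2°C; the pair is acceptable.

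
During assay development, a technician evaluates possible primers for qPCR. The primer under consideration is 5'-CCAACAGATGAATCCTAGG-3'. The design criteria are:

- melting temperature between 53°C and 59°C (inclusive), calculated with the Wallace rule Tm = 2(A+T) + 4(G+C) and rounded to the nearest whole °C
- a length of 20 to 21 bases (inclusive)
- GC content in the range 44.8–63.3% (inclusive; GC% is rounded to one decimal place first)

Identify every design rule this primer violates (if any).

Base counts: A=7, T=3, G=4, C=5 (length 19).
Tm: Tm = 2·10 + 4·9 = 56°C ✓
length: length 19, outside 20–21 ✗
GC content: GC 9/19 = 47.4% ✓

Fails: length.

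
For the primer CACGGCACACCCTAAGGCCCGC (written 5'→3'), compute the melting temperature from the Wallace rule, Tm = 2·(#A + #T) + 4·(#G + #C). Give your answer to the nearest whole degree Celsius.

76°C

Base counts: A=5, T=1, G=5, C=11 (length 22).
Tm = 2·(5+1) + 4·(5+11) = 2·6 + 4·16 = 12 + 64 = 76°C.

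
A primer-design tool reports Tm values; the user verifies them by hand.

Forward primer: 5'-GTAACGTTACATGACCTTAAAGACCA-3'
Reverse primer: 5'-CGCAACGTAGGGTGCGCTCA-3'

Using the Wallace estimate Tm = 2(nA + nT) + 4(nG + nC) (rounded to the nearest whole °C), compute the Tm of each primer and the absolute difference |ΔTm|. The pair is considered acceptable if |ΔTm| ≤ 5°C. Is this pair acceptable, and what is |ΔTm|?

|ΔTm| = 6°C; the pair is not acceptable.

Forward: A=10 T=6 G=4 C=6 → Tm = 2·16 + 4·10 = 72°C.
Reverse: A=4 T=3 G=7 C=6 → Tm = 2·7 + 4·13 = 66°C.
|ΔTm| = |72 − 66| = 6°C, > 5°C.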